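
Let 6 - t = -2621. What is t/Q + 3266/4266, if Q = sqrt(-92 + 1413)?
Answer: 1633/2133 + 2627*sqrt(1321)/1321 ≈ 73.044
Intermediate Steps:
t = 2627 (t = 6 - 1*(-2621) = 6 + 2621 = 2627)
Q = sqrt(1321) ≈ 36.346
t/Q + 3266/4266 = 2627/(sqrt(1321)) + 3266/4266 = 2627*(sqrt(1321)/1321) + 3266*(1/4266) = 2627*sqrt(1321)/1321 + 1633/2133 = 1633/2133 + 2627*sqrt(1321)/1321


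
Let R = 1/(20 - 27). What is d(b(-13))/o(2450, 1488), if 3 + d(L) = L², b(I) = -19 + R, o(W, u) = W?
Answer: 17809/120050 ≈ 0.14835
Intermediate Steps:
R = -⅐ (R = 1/(-7) = -⅐ ≈ -0.14286)
b(I) = -134/7 (b(I) = -19 - ⅐ = -134/7)
d(L) = -3 + L²
d(b(-13))/o(2450, 1488) = (-3 + (-134/7)²)/2450 = (-3 + 17956/49)*(1/2450) = (17809/49)*(1/2450) = 17809/120050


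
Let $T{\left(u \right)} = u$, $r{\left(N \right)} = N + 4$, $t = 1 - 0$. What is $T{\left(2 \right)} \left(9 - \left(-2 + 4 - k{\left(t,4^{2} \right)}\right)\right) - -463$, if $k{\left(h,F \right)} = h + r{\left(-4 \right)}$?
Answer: $479$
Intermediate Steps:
$t = 1$ ($t = 1 + 0 = 1$)
$r{\left(N \right)} = 4 + N$
$k{\left(h,F \right)} = h$ ($k{\left(h,F \right)} = h + \left(4 - 4\right) = h + 0 = h$)
$T{\left(2 \right)} \left(9 - \left(-2 + 4 - k{\left(t,4^{2} \right)}\right)\right) - -463 = 2 \left(9 + \left(1 - \left(-2 - -4\right)\right)\right) - -463 = 2 \left(9 + \left(1 - \left(-2 + 4\right)\right)\right) + 463 = 2 \left(9 + \left(1 - 2\right)\right) + 463 = 2 \left(9 - 1\right) + 463 = 2 \cdot 8 + 463 = 16 + 463 = 479$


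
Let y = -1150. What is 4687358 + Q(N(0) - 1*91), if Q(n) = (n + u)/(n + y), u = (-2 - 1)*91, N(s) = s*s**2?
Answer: 5817011642/1241 ≈ 4.6874e+6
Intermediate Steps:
N(s) = s**3
u = -273 (u = -3*91 = -273)
Q(n) = (-273 + n)/(-1150 + n) (Q(n) = (n - 273)/(n - 1150) = (-273 + n)/(-1150 + n))
4687358 + Q(N(0) - 1*91) = 4687358 + (-273 + (0**3 - 1*91))/(-1150 + (0**3 - 1*91)) = 4687358 + (-273 + (0 - 91))/(-1150 + (0 - 91)) = 4687358 + (-273 - 91)/(-1150 - 91) = 4687358 - 364/(-1241) = 4687358 - 1/1241*(-364) = 4687358 + 364/1241 = 5817011642/1241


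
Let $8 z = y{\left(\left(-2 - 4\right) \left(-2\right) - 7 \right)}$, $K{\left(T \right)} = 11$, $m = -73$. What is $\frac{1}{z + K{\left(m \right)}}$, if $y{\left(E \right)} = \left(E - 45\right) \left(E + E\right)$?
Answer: $- \frac{1}{39} \approx -0.025641$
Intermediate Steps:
$y{\left(E \right)} = 2 E \left(-45 + E\right)$ ($y{\left(E \right)} = \left(-45 + E\right) 2 E = 2 E \left(-45 + E\right)$)
$z = -50$ ($z = \frac{2 \left(\left(-2 - 4\right) \left(-2\right) - 7\right) \left(-45 - \left(7 - \left(-2 - 4\right) \left(-2\right)\right)\right)}{8} = \frac{2 \left(\left(-6\right) \left(-2\right) - 7\right) \left(-45 - -5\right)}{8} = \frac{2 \left(12 - 7\right) \left(-45 + \left(12 - 7\right)\right)}{8} = \frac{2 \cdot 5 \left(-45 + 5\right)}{8} = \frac{2 \cdot 5 \left(-40\right)}{8} = \frac{1}{8} \left(-400\right) = -50$)
$\frac{1}{z + K{\left(m \right)}} = \frac{1}{-50 + 11} = \frac{1}{-39} = - \frac{1}{39}$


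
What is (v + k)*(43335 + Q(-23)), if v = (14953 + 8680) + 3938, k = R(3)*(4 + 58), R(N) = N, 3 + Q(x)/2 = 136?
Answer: 1210232957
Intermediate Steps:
Q(x) = 266 (Q(x) = -6 + 2*136 = -6 + 272 = 266)
k = 186 (k = 3*(4 + 58) = 3*62 = 186)
v = 27571 (v = 23633 + 3938 = 27571)
(v + k)*(43335 + Q(-23)) = (27571 + 186)*(43335 + 266) = 27757*43601 = 1210232957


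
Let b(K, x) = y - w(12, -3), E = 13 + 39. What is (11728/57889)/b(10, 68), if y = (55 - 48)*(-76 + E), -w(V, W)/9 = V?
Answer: -2932/868335 ≈ -0.0033766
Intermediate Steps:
E = 52
w(V, W) = -9*V
y = -168 (y = (55 - 48)*(-76 + 52) = 7*(-24) = -168)
b(K, x) = -60 (b(K, x) = -168 - (-9)*12 = -168 - 1*(-108) = -168 + 108 = -60)
(11728/57889)/b(10, 68) = (11728/57889)/(-60) = (11728*(1/57889))*(-1/60) = (11728/57889)*(-1/60) = -2932/868335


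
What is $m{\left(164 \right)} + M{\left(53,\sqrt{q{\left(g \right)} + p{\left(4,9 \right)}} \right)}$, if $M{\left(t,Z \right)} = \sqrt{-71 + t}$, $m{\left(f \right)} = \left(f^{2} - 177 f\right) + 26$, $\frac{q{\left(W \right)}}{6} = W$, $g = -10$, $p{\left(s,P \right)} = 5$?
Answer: $-2106 + 3 i \sqrt{2} \approx -2106.0 + 4.2426 i$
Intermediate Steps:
$q{\left(W \right)} = 6 W$
$m{\left(f \right)} = 26 + f^{2} - 177 f$
$m{\left(164 \right)} + M{\left(53,\sqrt{q{\left(g \right)} + p{\left(4,9 \right)}} \right)} = \left(26 + 164^{2} - 29028\right) + \sqrt{-71 + 53} = \left(26 + 26896 - 29028\right) + \sqrt{-18} = -2106 + 3 i \sqrt{2}$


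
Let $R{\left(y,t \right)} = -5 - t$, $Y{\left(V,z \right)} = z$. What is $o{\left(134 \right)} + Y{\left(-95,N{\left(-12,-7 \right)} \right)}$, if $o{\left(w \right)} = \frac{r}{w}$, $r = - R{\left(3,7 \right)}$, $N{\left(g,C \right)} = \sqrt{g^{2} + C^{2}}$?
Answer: $\frac{6}{67} + \sqrt{193} \approx 13.982$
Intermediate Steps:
$N{\left(g,C \right)} = \sqrt{C^{2} + g^{2}}$
$r = 12$ ($r = - (-5 - 7) = \left(-1\right) \left(-12\right) = 12$)
$o{\left(w \right)} = \frac{12}{w}$
$o{\left(134 \right)} + Y{\left(-95,N{\left(-12,-7 \right)} \right)} = \frac{12}{134} + \sqrt{\left(-7\right)^{2} + \left(-12\right)^{2}} = 12 \cdot \frac{1}{134} + \sqrt{49 + 144} = \frac{6}{67} + \sqrt{193}$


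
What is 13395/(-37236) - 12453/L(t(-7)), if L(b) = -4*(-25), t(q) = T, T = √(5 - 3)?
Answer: -9688321/77575 ≈ -124.89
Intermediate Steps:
T = √2 ≈ 1.4142
t(q) = √2
L(b) = 100
13395/(-37236) - 12453/L(t(-7)) = 13395/(-37236) - 12453/100 = 13395*(-1/37236) - 12453*1/100 = -4465/12412 - 12453/100 = -9688321/77575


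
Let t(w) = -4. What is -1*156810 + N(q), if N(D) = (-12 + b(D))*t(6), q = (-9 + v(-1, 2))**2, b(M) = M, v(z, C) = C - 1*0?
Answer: -156958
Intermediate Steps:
v(z, C) = C (v(z, C) = C + 0 = C)
q = 49 (q = (-9 + 2)**2 = (-7)**2 = 49)
N(D) = 48 - 4*D (N(D) = (-12 + D)*(-4) = 48 - 4*D)
-1*156810 + N(q) = -1*156810 + (48 - 4*49) = -156810 + (48 - 196) = -156810 - 148 = -156958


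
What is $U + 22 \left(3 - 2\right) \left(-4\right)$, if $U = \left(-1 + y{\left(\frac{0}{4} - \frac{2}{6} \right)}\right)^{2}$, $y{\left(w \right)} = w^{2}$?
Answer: $- \frac{7064}{81} \approx -87.21$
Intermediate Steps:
$U = \frac{64}{81}$ ($U = \left(-1 + \left(\frac{0}{4} - \frac{2}{6}\right)^{2}\right)^{2} = \left(-1 + \left(0 \cdot \frac{1}{4} - \frac{1}{3}\right)^{2}\right)^{2} = \left(-1 + \left(0 - \frac{1}{3}\right)^{2}\right)^{2} = \left(-1 + \left(- \frac{1}{3}\right)^{2}\right)^{2} = \left(-1 + \frac{1}{9}\right)^{2} = \left(- \frac{8}{9}\right)^{2} = \frac{64}{81} \approx 0.79012$)
$U + 22 \left(3 - 2\right) \left(-4\right) = \frac{64}{81} + 22 \left(3 - 2\right) \left(-4\right) = \frac{64}{81} + 22 \cdot 1 \left(-4\right) = \frac{64}{81} + 22 \left(-4\right) = \frac{64}{81} - 88 = - \frac{7064}{81}$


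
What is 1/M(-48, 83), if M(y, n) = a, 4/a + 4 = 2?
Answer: -½ ≈ -0.50000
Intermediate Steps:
a = -2 (a = 4/(-4 + 2) = 4/(-2) = 4*(-½) = -2)
M(y, n) = -2
1/M(-48, 83) = 1/(-2) = -½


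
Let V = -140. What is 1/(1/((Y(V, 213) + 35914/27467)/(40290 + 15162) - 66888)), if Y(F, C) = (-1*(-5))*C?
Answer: -101877089130323/1523100084 ≈ -66888.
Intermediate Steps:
Y(F, C) = 5*C
1/(1/((Y(V, 213) + 35914/27467)/(40290 + 15162) - 66888)) = 1/(1/((5*213 + 35914/27467)/(40290 + 15162) - 66888)) = 1/(1/((1065 + 35914*(1/27467))/55452 - 66888)) = 1/(1/((1065 + 35914/27467)*(1/55452) - 66888)) = 1/(1/((29288269/27467)*(1/55452) - 66888)) = 1/(1/(29288269/1523100084 - 66888)) = 1/(1/(-101877089130323/1523100084)) = 1/(-1523100084/101877089130323) = -101877089130323/1523100084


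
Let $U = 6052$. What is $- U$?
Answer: $-6052$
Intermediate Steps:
$- U = \left(-1\right) 6052 = -6052$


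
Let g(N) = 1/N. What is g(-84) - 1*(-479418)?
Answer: 40271111/84 ≈ 4.7942e+5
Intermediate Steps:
g(-84) - 1*(-479418) = 1/(-84) - 1*(-479418) = -1/84 + 479418 = 40271111/84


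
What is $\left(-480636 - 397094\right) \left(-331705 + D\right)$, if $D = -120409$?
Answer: $396834021220$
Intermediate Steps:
$\left(-480636 - 397094\right) \left(-331705 + D\right) = \left(-480636 - 397094\right) \left(-331705 - 120409\right) = \left(-877730\right) \left(-452114\right) = 396834021220$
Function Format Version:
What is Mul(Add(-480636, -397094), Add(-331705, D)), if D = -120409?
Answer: 396834021220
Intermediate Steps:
Mul(Add(-480636, -397094), Add(-331705, D)) = Mul(Add(-480636, -397094), Add(-331705, -120409)) = Mul(-877730, -452114) = 396834021220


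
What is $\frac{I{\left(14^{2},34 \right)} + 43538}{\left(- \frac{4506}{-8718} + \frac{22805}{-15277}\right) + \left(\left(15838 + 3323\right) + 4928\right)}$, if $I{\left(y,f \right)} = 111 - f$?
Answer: $\frac{15871198915}{8765466511} \approx 1.8106$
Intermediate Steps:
$\frac{I{\left(14^{2},34 \right)} + 43538}{\left(- \frac{4506}{-8718} + \frac{22805}{-15277}\right) + \left(\left(15838 + 3323\right) + 4928\right)} = \frac{\left(111 - 34\right) + 43538}{\left(- \frac{4506}{-8718} + \frac{22805}{-15277}\right) + \left(\left(15838 + 3323\right) + 4928\right)} = \frac{\left(111 - 34\right) + 43538}{\left(\left(-4506\right) \left(- \frac{1}{8718}\right) + 22805 \left(- \frac{1}{15277}\right)\right) + \left(19161 + 4928\right)} = \frac{77 + 43538}{\left(\frac{751}{1453} - \frac{22805}{15277}\right) + 24089} = \frac{43615}{- \frac{21662638}{22197481} + 24089} = \frac{43615}{\frac{534693457171}{22197481}} = 43615 \cdot \frac{22197481}{534693457171} = \frac{15871198915}{8765466511}$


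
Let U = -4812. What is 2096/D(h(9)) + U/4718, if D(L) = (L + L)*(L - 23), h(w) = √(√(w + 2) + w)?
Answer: 2*(1225289 - 1203*√11 + 27669*√(9 + √11))/(2359*(9 + √11 - 23*√(9 + √11))) ≈ -16.341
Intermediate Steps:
h(w) = √(w + √(2 + w)) (h(w) = √(√(2 + w) + w) = √(w + √(2 + w)))
D(L) = 2*L*(-23 + L) (D(L) = (2*L)*(-23 + L) = 2*L*(-23 + L))
2096/D(h(9)) + U/4718 = 2096/((2*√(9 + √(2 + 9))*(-23 + √(9 + √(2 + 9))))) - 4812/4718 = 2096/((2*√(9 + √11)*(-23 + √(9 + √11)))) - 4812*1/4718 = 2096*(1/(2*(-23 + √(9 + √11))*√(9 + √11))) - 2406/2359 = 1048/((-23 + √(9 + √11))*√(9 + √11)) - 2406/2359 = -2406/2359 + 1048/((-23 + √(9 + √11))*√(9 + √11))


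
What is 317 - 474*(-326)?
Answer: 154841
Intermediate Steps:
317 - 474*(-326) = 317 + 154524 = 154841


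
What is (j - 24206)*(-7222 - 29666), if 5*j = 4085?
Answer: 862773432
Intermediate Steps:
j = 817 (j = (⅕)*4085 = 817)
(j - 24206)*(-7222 - 29666) = (817 - 24206)*(-7222 - 29666) = -23389*(-36888) = 862773432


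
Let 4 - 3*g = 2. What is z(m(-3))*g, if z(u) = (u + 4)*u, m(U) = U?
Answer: -2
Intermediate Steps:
g = ⅔ (g = 4/3 - ⅓*2 = 4/3 - ⅔ = ⅔ ≈ 0.66667)
z(u) = u*(4 + u) (z(u) = (4 + u)*u = u*(4 + u))
z(m(-3))*g = -3*(4 - 3)*(⅔) = -3*1*(⅔) = -3*⅔ = -2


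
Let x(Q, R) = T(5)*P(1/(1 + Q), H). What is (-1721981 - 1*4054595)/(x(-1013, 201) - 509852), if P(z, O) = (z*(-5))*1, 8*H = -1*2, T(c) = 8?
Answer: 730736864/64496273 ≈ 11.330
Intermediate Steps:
H = -¼ (H = (-1*2)/8 = (⅛)*(-2) = -¼ ≈ -0.25000)
P(z, O) = -5*z (P(z, O) = -5*z*1 = -5*z)
x(Q, R) = -40/(1 + Q) (x(Q, R) = 8*(-5/(1 + Q)) = -40/(1 + Q))
(-1721981 - 1*4054595)/(x(-1013, 201) - 509852) = (-1721981 - 1*4054595)/(-40/(1 - 1013) - 509852) = (-1721981 - 4054595)/(-40/(-1012) - 509852) = -5776576/(-40*(-1/1012) - 509852) = -5776576/(10/253 - 509852) = -5776576/(-128992546/253) = -5776576*(-253/128992546) = 730736864/64496273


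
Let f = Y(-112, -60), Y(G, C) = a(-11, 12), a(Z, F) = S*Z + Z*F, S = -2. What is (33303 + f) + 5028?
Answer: 38221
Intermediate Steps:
a(Z, F) = -2*Z + F*Z (a(Z, F) = -2*Z + Z*F = -2*Z + F*Z)
Y(G, C) = -110 (Y(G, C) = -11*(-2 + 12) = -11*10 = -110)
f = -110
(33303 + f) + 5028 = (33303 - 110) + 5028 = 33193 + 5028 = 38221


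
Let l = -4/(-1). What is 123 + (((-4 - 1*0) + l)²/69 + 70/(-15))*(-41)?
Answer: 943/3 ≈ 314.33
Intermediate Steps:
l = 4 (l = -4*(-1) = 4)
123 + (((-4 - 1*0) + l)²/69 + 70/(-15))*(-41) = 123 + (((-4 - 1*0) + 4)²/69 + 70/(-15))*(-41) = 123 + (((-4 + 0) + 4)²*(1/69) + 70*(-1/15))*(-41) = 123 + ((-4 + 4)²*(1/69) - 14/3)*(-41) = 123 + (0²*(1/69) - 14/3)*(-41) = 123 + (0*(1/69) - 14/3)*(-41) = 123 + (0 - 14/3)*(-41) = 123 - 14/3*(-41) = 123 + 574/3 = 943/3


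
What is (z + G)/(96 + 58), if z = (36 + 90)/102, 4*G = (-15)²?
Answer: 3909/10472 ≈ 0.37328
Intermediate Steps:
G = 225/4 (G = (¼)*(-15)² = (¼)*225 = 225/4 ≈ 56.250)
z = 21/17 (z = 126*(1/102) = 21/17 ≈ 1.2353)
(z + G)/(96 + 58) = (21/17 + 225/4)/(96 + 58) = (3909/68)/154 = (3909/68)*(1/154) = 3909/10472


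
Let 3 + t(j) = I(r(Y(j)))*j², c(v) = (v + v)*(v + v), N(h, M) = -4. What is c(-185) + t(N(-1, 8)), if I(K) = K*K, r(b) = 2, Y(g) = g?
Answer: 136961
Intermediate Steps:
I(K) = K²
c(v) = 4*v² (c(v) = (2*v)*(2*v) = 4*v²)
t(j) = -3 + 4*j² (t(j) = -3 + 2²*j² = -3 + 4*j²)
c(-185) + t(N(-1, 8)) = 4*(-185)² + (-3 + 4*(-4)²) = 4*34225 + (-3 + 4*16) = 136900 + (-3 + 64) = 136900 + 61 = 136961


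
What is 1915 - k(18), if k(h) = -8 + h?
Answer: 1905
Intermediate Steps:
1915 - k(18) = 1915 - (-8 + 18) = 1915 - 1*10 = 1915 - 10 = 1905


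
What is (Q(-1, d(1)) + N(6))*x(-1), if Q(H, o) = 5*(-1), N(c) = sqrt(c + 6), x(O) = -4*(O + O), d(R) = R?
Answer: -40 + 16*sqrt(3) ≈ -12.287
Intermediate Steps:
x(O) = -8*O
N(c) = sqrt(6 + c)
Q(H, o) = -5
(Q(-1, d(1)) + N(6))*x(-1) = (-5 + sqrt(6 + 6))*(-8*(-1)) = (-5 + sqrt(12))*8 = (-5 + 2*sqrt(3))*8 = -40 + 16*sqrt(3)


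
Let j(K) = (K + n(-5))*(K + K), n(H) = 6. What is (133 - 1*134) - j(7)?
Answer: -183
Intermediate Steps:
j(K) = 2*K*(6 + K) (j(K) = (K + 6)*(K + K) = (6 + K)*(2*K) = 2*K*(6 + K))
(133 - 1*134) - j(7) = (133 - 1*134) - 2*7*(6 + 7) = (133 - 134) - 2*7*13 = -1 - 1*182 = -1 - 182 = -183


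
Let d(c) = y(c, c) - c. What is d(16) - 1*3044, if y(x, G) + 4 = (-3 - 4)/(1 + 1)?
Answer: -6135/2 ≈ -3067.5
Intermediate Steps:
y(x, G) = -15/2 (y(x, G) = -4 + (-3 - 4)/(1 + 1) = -4 - 7/2 = -15/2)
d(c) = -15/2 - c
d(16) - 1*3044 = (-15/2 - 1*16) - 1*3044 = (-15/2 - 16) - 3044 = -47/2 - 3044 = -6135/2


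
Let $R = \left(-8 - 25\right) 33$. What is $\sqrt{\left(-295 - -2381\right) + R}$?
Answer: $\sqrt{997} \approx 31.575$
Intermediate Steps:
$R = -1089$ ($R = \left(-33\right) 33 = -1089$)
$\sqrt{\left(-295 - -2381\right) + R} = \sqrt{\left(-295 - -2381\right) - 1089} = \sqrt{\left(-295 + 2381\right) - 1089} = \sqrt{2086 - 1089} = \sqrt{997}$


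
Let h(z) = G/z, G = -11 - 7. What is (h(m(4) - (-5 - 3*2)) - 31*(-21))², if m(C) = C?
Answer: 10556001/25 ≈ 4.2224e+5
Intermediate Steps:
G = -18
h(z) = -18/z
(h(m(4) - (-5 - 3*2)) - 31*(-21))² = (-18/(4 - (-5 - 3*2)) - 31*(-21))² = (-18/(4 - (-5 - 6)) + 651)² = (-18/(4 - 1*(-11)) + 651)² = (-18/(4 + 11) + 651)² = (-18/15 + 651)² = (-18*1/15 + 651)² = (-6/5 + 651)² = (3249/5)² = 10556001/25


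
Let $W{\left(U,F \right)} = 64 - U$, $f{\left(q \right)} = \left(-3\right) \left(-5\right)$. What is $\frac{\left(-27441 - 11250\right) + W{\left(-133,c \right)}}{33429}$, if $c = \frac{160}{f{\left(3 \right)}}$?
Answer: $- \frac{38}{33} \approx -1.1515$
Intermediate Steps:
$f{\left(q \right)} = 15$
$c = \frac{32}{3}$ ($c = \frac{160}{15} = 160 \cdot \frac{1}{15} = \frac{32}{3} \approx 10.667$)
$\frac{\left(-27441 - 11250\right) + W{\left(-133,c \right)}}{33429} = \frac{\left(-27441 - 11250\right) + \left(64 - -133\right)}{33429} = \left(-38691 + \left(64 + 133\right)\right) \frac{1}{33429} = \left(-38691 + 197\right) \frac{1}{33429} = \left(-38494\right) \frac{1}{33429} = - \frac{38}{33}$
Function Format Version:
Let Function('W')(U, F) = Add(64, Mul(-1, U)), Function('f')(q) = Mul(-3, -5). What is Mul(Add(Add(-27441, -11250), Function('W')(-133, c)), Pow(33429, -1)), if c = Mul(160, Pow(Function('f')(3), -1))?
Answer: Rational(-38, 33) ≈ -1.1515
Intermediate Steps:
Function('f')(q) = 15
c = Rational(32, 3) (c = Mul(160, Pow(15, -1)) = Mul(160, Rational(1, 15)) = Rational(32, 3) ≈ 10.667)
Mul(Add(Add(-27441, -11250), Function('W')(-133, c)), Pow(33429, -1)) = Mul(Add(Add(-27441, -11250), Add(64, Mul(-1, -133))), Pow(33429, -1)) = Mul(Add(-38691, Add(64, 133)), Rational(1, 33429)) = Mul(Add(-38691, 197), Rational(1, 33429)) = Mul(-38494, Rational(1, 33429)) = Rational(-38, 33)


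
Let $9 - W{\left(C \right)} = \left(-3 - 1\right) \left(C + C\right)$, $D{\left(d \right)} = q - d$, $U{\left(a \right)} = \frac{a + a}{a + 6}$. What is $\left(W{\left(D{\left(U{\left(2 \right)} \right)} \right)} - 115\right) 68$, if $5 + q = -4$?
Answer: $-12376$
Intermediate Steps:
$q = -9$ ($q = -5 - 4 = -9$)
$U{\left(a \right)} = \frac{2 a}{6 + a}$
$D{\left(d \right)} = -9 - d$
$W{\left(C \right)} = 9 + 8 C$ ($W{\left(C \right)} = 9 - \left(-3 - 1\right) \left(C + C\right) = 9 - - 4 \cdot 2 C = 9 - - 8 C = 9 + 8 C$)
$\left(W{\left(D{\left(U{\left(2 \right)} \right)} \right)} - 115\right) 68 = \left(\left(9 + 8 \left(-9 - 2 \cdot 2 \frac{1}{6 + 2}\right)\right) - 115\right) 68 = \left(\left(9 + 8 \left(-9 - 2 \cdot 2 \cdot \frac{1}{8}\right)\right) - 115\right) 68 = \left(\left(9 + 8 \left(-9 - \frac{1}{2}\right)\right) - 115\right) 68 = \left(\left(9 + 8 \left(- \frac{19}{2}\right)\right) - 115\right) 68 = \left(\left(9 - 76\right) - 115\right) 68 = \left(-67 - 115\right) 68 = \left(-182\right) 68 = -12376$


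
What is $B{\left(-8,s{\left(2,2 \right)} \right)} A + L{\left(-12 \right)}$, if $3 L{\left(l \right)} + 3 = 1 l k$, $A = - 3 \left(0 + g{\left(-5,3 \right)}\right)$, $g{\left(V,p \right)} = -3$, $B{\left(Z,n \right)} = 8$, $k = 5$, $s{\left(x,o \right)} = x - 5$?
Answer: $51$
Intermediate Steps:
$s{\left(x,o \right)} = -5 + x$
$A = 9$ ($A = - 3 \left(0 - 3\right) = \left(-3\right) \left(-3\right) = 9$)
$L{\left(l \right)} = -1 + \frac{5 l}{3}$ ($L{\left(l \right)} = -1 + \frac{1 l 5}{3} = -1 + \frac{l 5}{3} = -1 + \frac{5 l}{3}$)
$B{\left(-8,s{\left(2,2 \right)} \right)} A + L{\left(-12 \right)} = 8 \cdot 9 + \left(-1 + \frac{5}{3} \left(-12\right)\right) = 72 - 21 = 51$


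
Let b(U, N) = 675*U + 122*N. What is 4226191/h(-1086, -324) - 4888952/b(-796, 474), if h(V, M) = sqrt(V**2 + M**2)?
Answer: 611119/59934 + 4226191*sqrt(35677)/214062 ≈ 3739.3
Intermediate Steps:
h(V, M) = sqrt(M**2 + V**2)
b(U, N) = 122*N + 675*U
4226191/h(-1086, -324) - 4888952/b(-796, 474) = 4226191/(sqrt((-324)**2 + (-1086)**2)) - 4888952/(122*474 + 675*(-796)) = 4226191/(sqrt(104976 + 1179396)) - 4888952/(57828 - 537300) = 4226191/(sqrt(1284372)) - 4888952/(-479472) = 4226191/((6*sqrt(35677))) - 4888952*(-1/479472) = 4226191*(sqrt(35677)/214062) + 611119/59934 = 4226191*sqrt(35677)/214062 + 611119/59934 = 611119/59934 + 4226191*sqrt(35677)/214062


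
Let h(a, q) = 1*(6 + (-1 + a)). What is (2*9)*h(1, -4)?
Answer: 108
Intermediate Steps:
h(a, q) = 5 + a (h(a, q) = 1*(5 + a) = 5 + a)
(2*9)*h(1, -4) = (2*9)*(5 + 1) = 18*6 = 108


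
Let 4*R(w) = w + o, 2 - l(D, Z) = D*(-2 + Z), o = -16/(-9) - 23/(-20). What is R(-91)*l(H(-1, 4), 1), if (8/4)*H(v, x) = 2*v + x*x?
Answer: -15853/80 ≈ -198.16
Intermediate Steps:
H(v, x) = v + x²/2 (H(v, x) = (2*v + x*x)/2 = (2*v + x²)/2 = (x² + 2*v)/2 = v + x²/2)
o = 527/180 (o = -16*(-⅑) - 23*(-1/20) = 16/9 + 23/20 = 527/180 ≈ 2.9278)
l(D, Z) = 2 - D*(-2 + Z)
R(w) = 527/720 + w/4 (R(w) = (w + 527/180)/4 = (527/180 + w)/4 = 527/720 + w/4)
R(-91)*l(H(-1, 4), 1) = (527/720 + (¼)*(-91))*(2 + 2*(-1 + (½)*4²) - 1*(-1 + (½)*4²)*1) = (527/720 - 91/4)*(2 + 2*(-1 + (½)*16) - 1*(-1 + (½)*16)*1) = -15853*(2 + 2*(-1 + 8) - 1*(-1 + 8)*1)/720 = -15853*(2 + 2*7 - 1*7*1)/720 = -15853*(2 + 14 - 7)/720 = -15853/720*9 = -15853/80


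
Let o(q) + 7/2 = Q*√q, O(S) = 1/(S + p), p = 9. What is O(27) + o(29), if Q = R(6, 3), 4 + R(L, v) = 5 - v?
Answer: -125/36 - 2*√29 ≈ -14.243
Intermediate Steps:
R(L, v) = 1 - v (R(L, v) = -4 + (5 - v) = 1 - v)
Q = -2 (Q = 1 - 1*3 = 1 - 3 = -2)
O(S) = 1/(9 + S) (O(S) = 1/(S + 9) = 1/(9 + S))
o(q) = -7/2 - 2*√q
O(27) + o(29) = 1/(9 + 27) + (-7/2 - 2*√29) = 1/36 + (-7/2 - 2*√29) = -125/36 - 2*√29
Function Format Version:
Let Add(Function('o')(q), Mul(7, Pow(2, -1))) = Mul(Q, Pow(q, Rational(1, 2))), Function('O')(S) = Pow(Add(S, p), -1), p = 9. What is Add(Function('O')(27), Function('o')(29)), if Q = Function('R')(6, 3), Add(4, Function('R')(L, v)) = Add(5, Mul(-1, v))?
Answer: Add(Rational(-125, 36), Mul(-2, Pow(29, Rational(1, 2)))) ≈ -14.243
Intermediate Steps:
Function('R')(L, v) = Add(1, Mul(-1, v)) (Function('R')(L, v) = Add(-4, Add(5, Mul(-1, v))) = Add(1, Mul(-1, v)))
Q = -2 (Q = Add(1, Mul(-1, 3)) = Add(1, -3) = -2)
Function('O')(S) = Pow(Add(9, S), -1) (Function('O')(S) = Pow(Add(S, 9), -1) = Pow(Add(9, S), -1))
Function('o')(q) = Add(Rational(-7, 2), Mul(-2, Pow(q, Rational(1, 2))))
Add(Function('O')(27), Function('o')(29)) = Add(Pow(Add(9, 27), -1), Add(Rational(-7, 2), Mul(-2, Pow(29, Rational(1, 2))))) = Add(Pow(36, -1), Add(Rational(-7, 2), Mul(-2, Pow(29, Rational(1, 2))))) = Add(Rational(1, 36), Add(Rational(-7, 2), Mul(-2, Pow(29, Rational(1, 2))))) = Add(Rational(-125, 36), Mul(-2, Pow(29, Rational(1, 2))))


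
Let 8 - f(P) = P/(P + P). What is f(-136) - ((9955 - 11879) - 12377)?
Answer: 28617/2 ≈ 14309.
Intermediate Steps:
f(P) = 15/2 (f(P) = 8 - P/(P + P) = 8 - P/(2*P) = 8 - 1/(2*P)*P = 8 - 1*1/2 = 8 - 1/2 = 15/2)
f(-136) - ((9955 - 11879) - 12377) = 15/2 - ((9955 - 11879) - 12377) = 15/2 - (-1924 - 12377) = 15/2 - 1*(-14301) = 15/2 + 14301 = 28617/2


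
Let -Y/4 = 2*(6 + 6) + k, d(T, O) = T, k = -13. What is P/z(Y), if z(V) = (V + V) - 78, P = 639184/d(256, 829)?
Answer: -39949/2656 ≈ -15.041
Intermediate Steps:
Y = -44 (Y = -4*(2*(6 + 6) - 13) = -4*(2*12 - 13) = -4*(24 - 13) = -4*11 = -44)
P = 39949/16 (P = 639184/256 = 639184*(1/256) = 39949/16 ≈ 2496.8)
z(V) = -78 + 2*V (z(V) = 2*V - 78 = -78 + 2*V)
P/z(Y) = 39949/(16*(-78 + 2*(-44))) = 39949/(16*(-78 - 88)) = (39949/16)/(-166) = (39949/16)*(-1/166) = -39949/2656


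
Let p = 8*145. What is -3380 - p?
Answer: -4540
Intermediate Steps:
p = 1160
-3380 - p = -3380 - 1*1160 = -3380 - 1160 = -4540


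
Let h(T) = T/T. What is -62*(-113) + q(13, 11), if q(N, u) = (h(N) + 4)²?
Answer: 7031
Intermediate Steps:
h(T) = 1
q(N, u) = 25 (q(N, u) = (1 + 4)² = 5² = 25)
-62*(-113) + q(13, 11) = -62*(-113) + 25 = 7006 + 25 = 7031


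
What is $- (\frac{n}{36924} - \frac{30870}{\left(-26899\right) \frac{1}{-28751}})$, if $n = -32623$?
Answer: $\frac{1927795818821}{58424628} \approx 32996.0$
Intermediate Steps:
$- (\frac{n}{36924} - \frac{30870}{\left(-26899\right) \frac{1}{-28751}}) = - (- \frac{32623}{36924} - \frac{30870}{\left(-26899\right) \frac{1}{-28751}}) = - (\left(-32623\right) \frac{1}{36924} - \frac{30870}{\left(-26899\right) \left(- \frac{1}{28751}\right)}) = - (- \frac{1919}{2172} - \frac{30870}{\frac{26899}{28751}}) = - (- \frac{1919}{2172} - \frac{887543370}{26899}) = \left(-1\right) \left(- \frac{1927795818821}{58424628}\right) = \frac{1927795818821}{58424628}$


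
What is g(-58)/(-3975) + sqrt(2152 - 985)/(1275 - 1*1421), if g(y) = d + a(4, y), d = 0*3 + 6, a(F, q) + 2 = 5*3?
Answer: -19/3975 - sqrt(1167)/146 ≈ -0.23876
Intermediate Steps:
a(F, q) = 13 (a(F, q) = -2 + 5*3 = -2 + 15 = 13)
d = 6 (d = 0 + 6 = 6)
g(y) = 19 (g(y) = 6 + 13 = 19)
g(-58)/(-3975) + sqrt(2152 - 985)/(1275 - 1*1421) = 19/(-3975) + sqrt(2152 - 985)/(1275 - 1*1421) = 19*(-1/3975) + sqrt(1167)/(1275 - 1421) = -19/3975 + sqrt(1167)/(-146) = -19/3975 + sqrt(1167)*(-1/146) = -19/3975 - sqrt(1167)/146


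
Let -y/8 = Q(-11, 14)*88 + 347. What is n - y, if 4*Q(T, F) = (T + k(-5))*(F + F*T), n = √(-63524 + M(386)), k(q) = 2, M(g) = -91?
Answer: 224536 + I*√63615 ≈ 2.2454e+5 + 252.22*I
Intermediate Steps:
n = I*√63615 (n = √(-63524 - 91) = √(-63615) = I*√63615 ≈ 252.22*I)
Q(T, F) = (2 + T)*(F + F*T)/4 (Q(T, F) = ((T + 2)*(F + F*T))/4 = ((2 + T)*(F + F*T))/4 = (2 + T)*(F + F*T)/4)
y = -224536 (y = -8*(((¼)*14*(2 + (-11)² + 3*(-11)))*88 + 347) = -8*(((¼)*14*(2 + 121 - 33))*88 + 347) = -8*(((¼)*14*90)*88 + 347) = -8*(315*88 + 347) = -8*(27720 + 347) = -8*28067 = -224536)
n - y = I*√63615 - 1*(-224536) = I*√63615 + 224536 = 224536 + I*√63615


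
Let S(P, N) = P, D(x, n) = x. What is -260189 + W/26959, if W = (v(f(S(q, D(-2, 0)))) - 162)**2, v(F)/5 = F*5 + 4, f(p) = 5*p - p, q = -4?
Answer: -7014141487/26959 ≈ -2.6018e+5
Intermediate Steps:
f(p) = 4*p
v(F) = 20 + 25*F (v(F) = 5*(F*5 + 4) = 5*(5*F + 4) = 5*(4 + 5*F) = 20 + 25*F)
W = 293764 (W = ((20 + 25*(4*(-4))) - 162)**2 = ((20 + 25*(-16)) - 162)**2 = ((20 - 400) - 162)**2 = (-380 - 162)**2 = (-542)**2 = 293764)
-260189 + W/26959 = -260189 + 293764/26959 = -7014141487/26959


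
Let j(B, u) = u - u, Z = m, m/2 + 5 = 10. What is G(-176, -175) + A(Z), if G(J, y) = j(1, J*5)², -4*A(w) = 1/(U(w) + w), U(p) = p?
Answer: -1/80 ≈ -0.012500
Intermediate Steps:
m = 10 (m = -10 + 2*10 = -10 + 20 = 10)
Z = 10
A(w) = -1/(8*w) (A(w) = -1/(4*(w + w)) = -1/(2*w)/4 = -1/(8*w))
j(B, u) = 0
G(J, y) = 0 (G(J, y) = 0² = 0)
G(-176, -175) + A(Z) = 0 - ⅛/10 = 0 - ⅛*⅒ = 0 - 1/80 = -1/80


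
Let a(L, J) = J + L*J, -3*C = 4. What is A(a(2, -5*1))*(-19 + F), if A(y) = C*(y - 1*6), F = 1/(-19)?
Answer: -10136/19 ≈ -533.47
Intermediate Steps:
C = -4/3 (C = -⅓*4 = -4/3 ≈ -1.3333)
F = -1/19 ≈ -0.052632
a(L, J) = J + J*L
A(y) = 8 - 4*y/3 (A(y) = -4*(y - 1*6)/3 = -4*(y - 6)/3 = -4*(-6 + y)/3 = 8 - 4*y/3)
A(a(2, -5*1))*(-19 + F) = (8 - 4*(-5*1)*(1 + 2)/3)*(-19 - 1/19) = (8 - (-20)*3/3)*(-362/19) = (8 - 4/3*(-15))*(-362/19) = (8 + 20)*(-362/19) = 28*(-362/19) = -10136/19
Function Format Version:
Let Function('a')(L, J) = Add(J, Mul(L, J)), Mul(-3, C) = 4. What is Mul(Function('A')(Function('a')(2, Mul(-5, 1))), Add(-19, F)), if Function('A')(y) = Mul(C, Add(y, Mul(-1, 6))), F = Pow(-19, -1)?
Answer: Rational(-10136, 19) ≈ -533.47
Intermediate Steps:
C = Rational(-4, 3) (C = Mul(Rational(-1, 3), 4) = Rational(-4, 3) ≈ -1.3333)
F = Rational(-1, 19) ≈ -0.052632
Function('a')(L, J) = Add(J, Mul(J, L))
Function('A')(y) = Add(8, Mul(Rational(-4, 3), y)) (Function('A')(y) = Mul(Rational(-4, 3), Add(y, Mul(-1, 6))) = Mul(Rational(-4, 3), Add(y, -6)) = Mul(Rational(-4, 3), Add(-6, y)) = Add(8, Mul(Rational(-4, 3), y)))
Mul(Function('A')(Function('a')(2, Mul(-5, 1))), Add(-19, F)) = Mul(Add(8, Mul(Rational(-4, 3), Mul(Mul(-5, 1), Add(1, 2)))), Add(-19, Rational(-1, 19))) = Mul(Add(8, Mul(Rational(-4, 3), Mul(-5, 3))), Rational(-362, 19)) = Mul(Add(8, Mul(Rational(-4, 3), -15)), Rational(-362, 19)) = Mul(Add(8, 20), Rational(-362, 19)) = Mul(28, Rational(-362, 19)) = Rational(-10136, 19)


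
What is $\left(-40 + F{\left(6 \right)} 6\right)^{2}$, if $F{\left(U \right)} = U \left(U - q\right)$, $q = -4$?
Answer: $102400$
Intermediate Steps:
$F{\left(U \right)} = U \left(4 + U\right)$ ($F{\left(U \right)} = U \left(U - -4\right) = U \left(U + 4\right) = U \left(4 + U\right)$)
$\left(-40 + F{\left(6 \right)} 6\right)^{2} = \left(-40 + 6 \left(4 + 6\right) 6\right)^{2} = \left(-40 + 6 \cdot 10 \cdot 6\right)^{2} = \left(-40 + 60 \cdot 6\right)^{2} = \left(-40 + 360\right)^{2} = 320^{2} = 102400$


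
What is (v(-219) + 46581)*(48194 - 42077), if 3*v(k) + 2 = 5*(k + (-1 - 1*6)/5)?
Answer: 282684921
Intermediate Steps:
v(k) = -3 + 5*k/3 (v(k) = -⅔ + (5*(k + (-1 - 1*6)/5))/3 = -⅔ + (5*(k + (-1 - 6)*(⅕)))/3 = -⅔ + (5*(k - 7*⅕))/3 = -⅔ + (5*(k - 7/5))/3 = -⅔ + (5*(-7/5 + k))/3 = -⅔ + (-7 + 5*k)/3 = -⅔ + (-7/3 + 5*k/3) = -3 + 5*k/3)
(v(-219) + 46581)*(48194 - 42077) = ((-3 + (5/3)*(-219)) + 46581)*(48194 - 42077) = ((-3 - 365) + 46581)*6117 = (-368 + 46581)*6117 = 46213*6117 = 282684921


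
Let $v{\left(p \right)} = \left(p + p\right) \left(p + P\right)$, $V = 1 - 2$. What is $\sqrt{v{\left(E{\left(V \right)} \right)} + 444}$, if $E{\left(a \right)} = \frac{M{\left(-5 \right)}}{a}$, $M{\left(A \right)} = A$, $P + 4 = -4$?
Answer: $3 \sqrt{46} \approx 20.347$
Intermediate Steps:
$P = -8$ ($P = -4 - 4 = -8$)
$V = -1$
$E{\left(a \right)} = - \frac{5}{a}$
$v{\left(p \right)} = 2 p \left(-8 + p\right)$ ($v{\left(p \right)} = \left(p + p\right) \left(p - 8\right) = 2 p \left(-8 + p\right)$)
$\sqrt{v{\left(E{\left(V \right)} \right)} + 444} = \sqrt{2 \left(- \frac{5}{-1}\right) \left(-8 - \frac{5}{-1}\right) + 444} = \sqrt{2 \left(\left(-5\right) \left(-1\right)\right) \left(-8 - -5\right) + 444} = \sqrt{2 \cdot 5 \left(-8 + 5\right) + 444} = \sqrt{2 \cdot 5 \left(-3\right) + 444} = \sqrt{-30 + 444} = \sqrt{414} = 3 \sqrt{46}$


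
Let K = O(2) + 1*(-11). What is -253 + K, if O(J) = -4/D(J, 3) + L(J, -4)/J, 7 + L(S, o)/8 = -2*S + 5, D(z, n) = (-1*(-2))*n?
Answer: -866/3 ≈ -288.67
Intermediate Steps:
D(z, n) = 2*n
L(S, o) = -16 - 16*S (L(S, o) = -56 + 8*(-2*S + 5) = -56 + 8*(5 - 2*S) = -56 + (40 - 16*S) = -16 - 16*S)
O(J) = -2/3 + (-16 - 16*J)/J (O(J) = -4/(2*3) + (-16 - 16*J)/J = -4/6 + (-16 - 16*J)/J = -4*1/6 + (-16 - 16*J)/J = -2/3 + (-16 - 16*J)/J)
K = -107/3 (K = (-50/3 - 16/2) + 1*(-11) = (-50/3 - 16*1/2) - 11 = (-50/3 - 8) - 11 = -74/3 - 11 = -107/3 ≈ -35.667)
-253 + K = -253 - 107/3 = -866/3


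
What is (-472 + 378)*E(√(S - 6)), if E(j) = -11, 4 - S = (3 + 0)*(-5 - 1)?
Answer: 1034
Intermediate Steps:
S = 22 (S = 4 - (3 + 0)*(-5 - 1) = 4 - 3*(-6) = 4 - 1*(-18) = 4 + 18 = 22)
(-472 + 378)*E(√(S - 6)) = (-472 + 378)*(-11) = -94*(-11) = 1034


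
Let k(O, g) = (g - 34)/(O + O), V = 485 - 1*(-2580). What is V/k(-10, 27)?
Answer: 61300/7 ≈ 8757.1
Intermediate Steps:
V = 3065 (V = 485 + 2580 = 3065)
k(O, g) = (-34 + g)/(2*O) (k(O, g) = (-34 + g)/((2*O)) = (-34 + g)*(1/(2*O)) = (-34 + g)/(2*O))
V/k(-10, 27) = 3065/(((½)*(-34 + 27)/(-10))) = 3065/(((½)*(-⅒)*(-7))) = 3065/(7/20) = 3065*(20/7) = 61300/7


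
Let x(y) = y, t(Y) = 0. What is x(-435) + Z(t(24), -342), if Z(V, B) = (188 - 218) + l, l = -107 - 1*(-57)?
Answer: -515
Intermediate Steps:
l = -50 (l = -107 + 57 = -50)
Z(V, B) = -80 (Z(V, B) = (188 - 218) - 50 = -30 - 50 = -80)
x(-435) + Z(t(24), -342) = -435 - 80 = -515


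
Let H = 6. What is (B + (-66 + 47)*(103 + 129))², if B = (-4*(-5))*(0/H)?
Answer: 19430464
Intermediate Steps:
B = 0 (B = (-4*(-5))*(0/6) = 20*(0*(⅙)) = 20*0 = 0)
(B + (-66 + 47)*(103 + 129))² = (0 + (-66 + 47)*(103 + 129))² = (0 - 19*232)² = (0 - 4408)² = (-4408)² = 19430464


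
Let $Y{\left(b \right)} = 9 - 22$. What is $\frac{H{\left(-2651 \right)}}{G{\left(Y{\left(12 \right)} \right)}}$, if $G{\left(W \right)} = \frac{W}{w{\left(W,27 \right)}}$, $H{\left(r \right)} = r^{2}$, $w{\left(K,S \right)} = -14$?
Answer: $\frac{98389214}{13} \approx 7.5684 \cdot 10^{6}$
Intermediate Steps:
$Y{\left(b \right)} = -13$ ($Y{\left(b \right)} = 9 - 22 = -13$)
$G{\left(W \right)} = - \frac{W}{14}$ ($G{\left(W \right)} = \frac{W}{-14} = W \left(- \frac{1}{14}\right) = - \frac{W}{14}$)
$\frac{H{\left(-2651 \right)}}{G{\left(Y{\left(12 \right)} \right)}} = \frac{\left(-2651\right)^{2}}{\left(- \frac{1}{14}\right) \left(-13\right)} = \frac{7027801}{\frac{13}{14}} = 7027801 \cdot \frac{14}{13} = \frac{98389214}{13}$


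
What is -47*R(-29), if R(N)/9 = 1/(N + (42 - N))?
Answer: -141/14 ≈ -10.071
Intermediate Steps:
R(N) = 3/14 (R(N) = 9/(N + (42 - N)) = 9/42 = 9*(1/42) = 3/14)
-47*R(-29) = -47*3/14 = -141/14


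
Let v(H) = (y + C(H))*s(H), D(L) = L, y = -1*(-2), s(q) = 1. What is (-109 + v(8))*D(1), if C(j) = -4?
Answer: -111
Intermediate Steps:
y = 2
v(H) = -2 (v(H) = (2 - 4)*1 = -2*1 = -2)
(-109 + v(8))*D(1) = (-109 - 2)*1 = -111*1 = -111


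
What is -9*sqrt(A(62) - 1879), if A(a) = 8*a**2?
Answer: -9*sqrt(28873) ≈ -1529.3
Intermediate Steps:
-9*sqrt(A(62) - 1879) = -9*sqrt(8*62**2 - 1879) = -9*sqrt(8*3844 - 1879) = -9*sqrt(30752 - 1879) = -9*sqrt(28873)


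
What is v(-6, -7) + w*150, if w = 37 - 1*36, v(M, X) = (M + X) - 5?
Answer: 132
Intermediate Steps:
v(M, X) = -5 + M + X
w = 1 (w = 37 - 36 = 1)
v(-6, -7) + w*150 = (-5 - 6 - 7) + 1*150 = -18 + 150 = 132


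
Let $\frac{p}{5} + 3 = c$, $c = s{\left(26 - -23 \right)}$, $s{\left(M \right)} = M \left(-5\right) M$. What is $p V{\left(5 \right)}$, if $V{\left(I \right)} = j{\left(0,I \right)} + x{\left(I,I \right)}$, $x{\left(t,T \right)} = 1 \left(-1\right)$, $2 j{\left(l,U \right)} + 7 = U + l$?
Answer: $120080$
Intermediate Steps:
$j{\left(l,U \right)} = - \frac{7}{2} + \frac{U}{2} + \frac{l}{2}$ ($j{\left(l,U \right)} = - \frac{7}{2} + \frac{U + l}{2} = - \frac{7}{2} + \left(\frac{U}{2} + \frac{l}{2}\right) = - \frac{7}{2} + \frac{U}{2} + \frac{l}{2}$)
$x{\left(t,T \right)} = -1$
$s{\left(M \right)} = - 5 M^{2}$ ($s{\left(M \right)} = - 5 M M = - 5 M^{2}$)
$c = -12005$ ($c = - 5 \left(26 - -23\right)^{2} = - 5 \left(26 + 23\right)^{2} = - 5 \cdot 49^{2} = \left(-5\right) 2401 = -12005$)
$V{\left(I \right)} = - \frac{9}{2} + \frac{I}{2}$ ($V{\left(I \right)} = \left(- \frac{7}{2} + \frac{I}{2} + \frac{1}{2} \cdot 0\right) - 1 = \left(- \frac{7}{2} + \frac{I}{2} + 0\right) - 1 = \left(- \frac{7}{2} + \frac{I}{2}\right) - 1 = - \frac{9}{2} + \frac{I}{2}$)
$p = -60040$ ($p = -15 + 5 \left(-12005\right) = -15 - 60025 = -60040$)
$p V{\left(5 \right)} = - 60040 \left(- \frac{9}{2} + \frac{1}{2} \cdot 5\right) = - 60040 \left(- \frac{9}{2} + \frac{5}{2}\right) = \left(-60040\right) \left(-2\right) = 120080$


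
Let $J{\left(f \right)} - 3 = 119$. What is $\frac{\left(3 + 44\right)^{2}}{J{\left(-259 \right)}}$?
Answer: $\frac{2209}{122} \approx 18.107$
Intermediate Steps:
$J{\left(f \right)} = 122$ ($J{\left(f \right)} = 3 + 119 = 122$)
$\frac{\left(3 + 44\right)^{2}}{J{\left(-259 \right)}} = \frac{\left(3 + 44\right)^{2}}{122} = 47^{2} \cdot \frac{1}{122} = 2209 \cdot \frac{1}{122} = \frac{2209}{122}$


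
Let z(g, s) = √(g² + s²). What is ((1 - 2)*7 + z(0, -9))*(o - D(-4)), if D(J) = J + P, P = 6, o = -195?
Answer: -394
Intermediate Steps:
D(J) = 6 + J (D(J) = J + 6 = 6 + J)
((1 - 2)*7 + z(0, -9))*(o - D(-4)) = ((1 - 2)*7 + √(0² + (-9)²))*(-195 - (6 - 4)) = (-1*7 + √(0 + 81))*(-195 - 1*2) = (-7 + √81)*(-195 - 2) = (-7 + 9)*(-197) = 2*(-197) = -394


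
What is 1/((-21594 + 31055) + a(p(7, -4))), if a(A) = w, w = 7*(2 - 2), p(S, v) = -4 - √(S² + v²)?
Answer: 1/9461 ≈ 0.00010570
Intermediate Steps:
w = 0 (w = 7*0 = 0)
a(A) = 0
1/((-21594 + 31055) + a(p(7, -4))) = 1/((-21594 + 31055) + 0) = 1/(9461 + 0) = 1/9461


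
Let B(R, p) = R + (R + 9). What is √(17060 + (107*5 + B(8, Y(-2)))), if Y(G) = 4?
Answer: 2*√4405 ≈ 132.74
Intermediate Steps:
B(R, p) = 9 + 2*R (B(R, p) = R + (9 + R) = 9 + 2*R)
√(17060 + (107*5 + B(8, Y(-2)))) = √(17060 + (107*5 + (9 + 2*8))) = √(17060 + (535 + (9 + 16))) = √(17060 + (535 + 25)) = √(17060 + 560) = √17620 = 2*√4405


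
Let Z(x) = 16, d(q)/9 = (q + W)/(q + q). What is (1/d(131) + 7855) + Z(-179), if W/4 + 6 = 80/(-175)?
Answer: 260767529/33129 ≈ 7871.3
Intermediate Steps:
W = -904/35 (W = -24 + 4*(80/(-175)) = -24 + 4*(80*(-1/175)) = -24 + 4*(-16/35) = -24 - 64/35 = -904/35 ≈ -25.829)
d(q) = 9*(-904/35 + q)/(2*q) (d(q) = 9*((q - 904/35)/(q + q)) = 9*((-904/35 + q)/((2*q))) = 9*((-904/35 + q)*(1/(2*q))) = 9*((-904/35 + q)/(2*q)) = 9*(-904/35 + q)/(2*q))
(1/d(131) + 7855) + Z(-179) = (1/((9/70)*(-904 + 35*131)/131) + 7855) + 16 = (1/((9/70)*(1/131)*(-904 + 4585)) + 7855) + 16 = (1/((9/70)*(1/131)*3681) + 7855) + 16 = (1/(33129/9170) + 7855) + 16 = (9170/33129 + 7855) + 16 = 260237465/33129 + 16 = 260767529/33129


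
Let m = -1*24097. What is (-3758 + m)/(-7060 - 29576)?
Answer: 9285/12212 ≈ 0.76032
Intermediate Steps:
m = -24097
(-3758 + m)/(-7060 - 29576) = (-3758 - 24097)/(-7060 - 29576) = -27855/(-36636) = -27855*(-1/36636) = 9285/12212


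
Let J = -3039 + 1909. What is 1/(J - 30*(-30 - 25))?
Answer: 1/520 ≈ 0.0019231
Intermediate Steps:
J = -1130
1/(J - 30*(-30 - 25)) = 1/(-1130 - 30*(-30 - 25)) = 1/(-1130 - 30*(-55)) = 1/(-1130 + 1650) = 1/520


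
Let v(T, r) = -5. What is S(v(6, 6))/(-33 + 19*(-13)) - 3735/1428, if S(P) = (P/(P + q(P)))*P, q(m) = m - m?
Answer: -2473/952 ≈ -2.5977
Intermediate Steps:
q(m) = 0
S(P) = P (S(P) = (P/(P + 0))*P = (P/P)*P = 1*P = P)
S(v(6, 6))/(-33 + 19*(-13)) - 3735/1428 = -5/(-33 + 19*(-13)) - 3735/1428 = -5/(-33 - 247) - 3735*1/1428 = -5/(-280) - 1245/476 = -5*(-1/280) - 1245/476 = 1/56 - 1245/476 = -2473/952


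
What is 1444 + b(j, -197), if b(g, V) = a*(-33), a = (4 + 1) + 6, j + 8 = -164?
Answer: 1081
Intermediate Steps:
j = -172 (j = -8 - 164 = -172)
a = 11 (a = 5 + 6 = 11)
b(g, V) = -363 (b(g, V) = 11*(-33) = -363)
1444 + b(j, -197) = 1444 - 363 = 1081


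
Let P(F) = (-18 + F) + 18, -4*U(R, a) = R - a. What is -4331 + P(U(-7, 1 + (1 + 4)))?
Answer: -17311/4 ≈ -4327.8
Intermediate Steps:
U(R, a) = -R/4 + a/4 (U(R, a) = -(R - a)/4 = -R/4 + a/4)
P(F) = F
-4331 + P(U(-7, 1 + (1 + 4))) = -4331 + (-1/4*(-7) + (1 + (1 + 4))/4) = -4331 + (7/4 + (1 + 5)/4) = -4331 + (7/4 + (1/4)*6) = -4331 + (7/4 + 3/2) = -4331 + 13/4 = -17311/4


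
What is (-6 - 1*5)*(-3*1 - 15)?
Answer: 198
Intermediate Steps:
(-6 - 1*5)*(-3*1 - 15) = (-6 - 5)*(-3 - 15) = -11*(-18) = 198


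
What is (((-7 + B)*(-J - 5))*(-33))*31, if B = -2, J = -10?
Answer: 46035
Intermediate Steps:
(((-7 + B)*(-J - 5))*(-33))*31 = (((-7 - 2)*(-1*(-10) - 5))*(-33))*31 = (-9*(10 - 5)*(-33))*31 = (-9*5*(-33))*31 = -45*(-33)*31 = 1485*31 = 46035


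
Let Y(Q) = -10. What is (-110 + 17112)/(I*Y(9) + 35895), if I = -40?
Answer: 17002/36295 ≈ 0.46844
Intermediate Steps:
(-110 + 17112)/(I*Y(9) + 35895) = (-110 + 17112)/(-40*(-10) + 35895) = 17002/(400 + 35895) = 17002/36295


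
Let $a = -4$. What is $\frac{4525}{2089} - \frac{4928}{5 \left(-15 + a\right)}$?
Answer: $\frac{10724467}{198455} \approx 54.04$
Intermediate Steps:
$\frac{4525}{2089} - \frac{4928}{5 \left(-15 + a\right)} = \frac{4525}{2089} - \frac{4928}{5 \left(-15 - 4\right)} = 4525 \cdot \frac{1}{2089} - \frac{4928}{5 \left(-19\right)} = \frac{4525}{2089} - \frac{4928}{-95} = \frac{4525}{2089} - - \frac{4928}{95} = \frac{4525}{2089} + \frac{4928}{95} = \frac{10724467}{198455}$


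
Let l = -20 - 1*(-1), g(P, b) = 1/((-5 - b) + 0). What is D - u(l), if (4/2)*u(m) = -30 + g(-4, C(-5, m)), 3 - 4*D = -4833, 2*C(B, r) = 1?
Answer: 13465/11 ≈ 1224.1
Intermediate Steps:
C(B, r) = ½ (C(B, r) = (½)*1 = ½)
D = 1209 (D = ¾ - ¼*(-4833) = ¾ + 4833/4 = 1209)
g(P, b) = 1/(-5 - b)
l = -19 (l = -20 + 1 = -19)
u(m) = -166/11 (u(m) = (-30 - 1/(5 + ½))/2 = (-30 - 1/11/2)/2 = (-30 - 1*2/11)/2 = (-30 - 2/11)/2 = (½)*(-332/11) = -166/11)
D - u(l) = 1209 - 1*(-166/11) = 1209 + 166/11 = 13465/11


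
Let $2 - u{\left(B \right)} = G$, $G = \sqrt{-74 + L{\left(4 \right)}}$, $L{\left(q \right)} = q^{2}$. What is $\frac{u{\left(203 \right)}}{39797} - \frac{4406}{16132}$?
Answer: $- \frac{87656659}{321002602} - \frac{i \sqrt{58}}{39797} \approx -0.27307 - 0.00019137 i$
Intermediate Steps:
$G = i \sqrt{58}$ ($G = \sqrt{-74 + 4^{2}} = \sqrt{-74 + 16} = \sqrt{-58} = i \sqrt{58} \approx 7.6158 i$)
$u{\left(B \right)} = 2 - i \sqrt{58}$
$\frac{u{\left(203 \right)}}{39797} - \frac{4406}{16132} = \frac{2 - i \sqrt{58}}{39797} - \frac{4406}{16132} = \left(2 - i \sqrt{58}\right) \frac{1}{39797} - \frac{2203}{8066} = \left(\frac{2}{39797} - \frac{i \sqrt{58}}{39797}\right) - \frac{2203}{8066} = - \frac{87656659}{321002602} - \frac{i \sqrt{58}}{39797}$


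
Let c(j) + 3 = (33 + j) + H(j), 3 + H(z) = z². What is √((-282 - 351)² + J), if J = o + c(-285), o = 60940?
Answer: 2*√135649 ≈ 736.61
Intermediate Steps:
H(z) = -3 + z²
c(j) = 27 + j + j² (c(j) = -3 + ((33 + j) + (-3 + j²)) = -3 + (30 + j + j²) = 27 + j + j²)
J = 141907 (J = 60940 + (27 - 285 + (-285)²) = 60940 + (27 - 285 + 81225) = 60940 + 80967 = 141907)
√((-282 - 351)² + J) = √((-282 - 351)² + 141907) = √((-633)² + 141907) = √(400689 + 141907) = √542596 = 2*√135649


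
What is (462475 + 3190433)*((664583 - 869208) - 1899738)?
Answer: -7687044437604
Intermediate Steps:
(462475 + 3190433)*((664583 - 869208) - 1899738) = 3652908*(-204625 - 1899738) = 3652908*(-2104363) = -7687044437604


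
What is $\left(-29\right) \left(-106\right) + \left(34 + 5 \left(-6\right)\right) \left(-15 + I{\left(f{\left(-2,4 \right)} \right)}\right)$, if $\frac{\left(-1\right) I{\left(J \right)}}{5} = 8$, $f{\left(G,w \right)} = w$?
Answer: $2854$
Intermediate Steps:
$I{\left(J \right)} = -40$ ($I{\left(J \right)} = \left(-5\right) 8 = -40$)
$\left(-29\right) \left(-106\right) + \left(34 + 5 \left(-6\right)\right) \left(-15 + I{\left(f{\left(-2,4 \right)} \right)}\right) = \left(-29\right) \left(-106\right) + \left(34 + 5 \left(-6\right)\right) \left(-15 - 40\right) = 3074 + \left(34 - 30\right) \left(-55\right) = 3074 + 4 \left(-55\right) = 3074 - 220 = 2854$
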